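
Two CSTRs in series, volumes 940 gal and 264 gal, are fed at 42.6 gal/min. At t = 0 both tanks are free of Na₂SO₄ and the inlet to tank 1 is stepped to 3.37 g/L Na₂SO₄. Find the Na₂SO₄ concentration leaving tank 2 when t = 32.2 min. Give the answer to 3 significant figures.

2.29 g/L

Each tank obeys Vᵢ dCᵢ/dt = Q(Cᵢ₋₁ − Cᵢ), so τᵢ = Vᵢ/Q.
τ₁ = 940/42.6 = 22.066 min; τ₂ = 264/42.6 = 6.1972 min.
Tank 1: C₁ = C_in(1 − e^(−t/τ₁)). Tank 2 (τ₁ ≠ τ₂): C₂ = C_in[1 − (τ₁ e^(−t/τ₁) − τ₂ e^(−t/τ₂))/(τ₁ − τ₂)].
At t = 32.2: e^(−t/τ₁) = 0.23240, e^(−t/τ₂) = 0.0055392.
C₂ = 3.37·[1 − (22.066·0.23240 − 6.1972·0.0055392)/(15.869)] = 3.37·0.67900 = 2.2882 g/L.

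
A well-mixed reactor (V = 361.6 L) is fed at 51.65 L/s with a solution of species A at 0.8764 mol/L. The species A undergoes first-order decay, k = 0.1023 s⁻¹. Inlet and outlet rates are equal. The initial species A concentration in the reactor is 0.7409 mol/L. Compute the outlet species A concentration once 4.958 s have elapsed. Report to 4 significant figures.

0.5790 mol/L

Species balance: V dC/dt = Q C_in − Q C − k V C.
dC/dt = (Q/V) C_in − (Q/V + k) C; effective rate a = Q/V + k = 0.142837 + 0.1023 = 0.245137 s⁻¹.
C_ss = Q C_in/(Q + kV) = 0.510663 mol/L; C(t) = C_ss + (C₀ − C_ss) e^(−a t).
C(4.958) = 0.510663 + (0.230237)·e^(−0.245137·4.958) = 0.510663 + (0.230237)·0.296594 = 0.578950 mol/L.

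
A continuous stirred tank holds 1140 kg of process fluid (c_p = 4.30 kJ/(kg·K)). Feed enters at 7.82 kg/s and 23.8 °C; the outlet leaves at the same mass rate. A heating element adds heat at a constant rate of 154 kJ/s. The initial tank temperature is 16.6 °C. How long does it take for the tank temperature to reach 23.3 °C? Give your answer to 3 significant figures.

First-law balance (no shaft work): M c_p dT/dt = ṁ c_p (T_in − T) + 154.
τ = M/ṁ = 145.78 s; T_ss = T_in + Q̇/(ṁ c_p) = 28.380 °C.
T(t) = T_ss + (T₀ − T_ss) e^(−t/τ). Set T = 23.3:
e^(−t/τ) = (23.3 − 28.380)/(16.6 − 28.380) = 0.43123
t = −145.78 · ln(0.43123) = 122.62 s.

123 s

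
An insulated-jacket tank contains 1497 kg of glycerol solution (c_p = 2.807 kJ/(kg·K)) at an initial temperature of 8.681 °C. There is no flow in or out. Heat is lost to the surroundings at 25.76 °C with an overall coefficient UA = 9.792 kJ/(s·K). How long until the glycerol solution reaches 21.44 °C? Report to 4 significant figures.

589.9 s

Lumped-capacitance energy balance: M c_p dT/dt = UA(T_amb − T).
τ = M c_p/UA = 429.134 s; T_ss = T_amb = 25.7600 °C.
T(t) = T_ss + (T₀ − T_ss)e^(−t/τ); set T = 21.44:
t = −τ ln[(T − T_ss)/(T₀ − T_ss)] = −429.134 · ln(0.252942) = 589.885 s.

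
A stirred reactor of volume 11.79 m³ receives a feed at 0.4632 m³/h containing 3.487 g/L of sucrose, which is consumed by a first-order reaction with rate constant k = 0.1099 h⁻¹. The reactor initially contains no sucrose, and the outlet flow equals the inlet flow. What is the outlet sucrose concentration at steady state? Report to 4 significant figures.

0.9183 g/L

Accumulation = in − out − consumed: V dC/dt = Q C_in − Q C − k V C.
Steady state (dC/dt = 0): C_ss = Q C_in/(Q + kV) = C_in/(1 + kV/Q).
C_ss = 0.4632·3.487/(0.4632 + 0.1099·11.79) = 1.61518/1.75892 = 0.918278 g/L.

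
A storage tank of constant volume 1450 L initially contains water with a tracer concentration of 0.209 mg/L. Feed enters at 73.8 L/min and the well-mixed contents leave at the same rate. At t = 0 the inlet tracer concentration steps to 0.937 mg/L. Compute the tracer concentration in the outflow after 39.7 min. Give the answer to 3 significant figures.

Mass balance on the solute (V constant): V dC/dt = Q(C_in − C).
Time constant τ = V/Q = 1450/73.8 = 19.648 min.
Integrating: C(t) = C_in + (C₀ − C_in) e^(−t/τ).
C(39.7) = 0.937 + (0.209 − 0.937)·e^(−39.7/19.648) = 0.937 + (-0.72800)·0.13258 = 0.84048 mg/L.

0.840 mg/L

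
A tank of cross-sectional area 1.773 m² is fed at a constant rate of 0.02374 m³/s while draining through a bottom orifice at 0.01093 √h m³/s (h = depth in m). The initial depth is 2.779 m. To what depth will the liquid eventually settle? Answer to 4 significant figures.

4.718 m

Level balance: A dh/dt = 0.02374 − 0.01093 √h. Setting dh/dt = 0:
Q_in = 0.01093 √h_ss ⇒ √h_ss = 0.02374/0.01093 = 2.17200.
h_ss = 2.17200² = 4.71760 m. (Since h₀ = 2.779 m < h_ss, the level will rise toward this value.)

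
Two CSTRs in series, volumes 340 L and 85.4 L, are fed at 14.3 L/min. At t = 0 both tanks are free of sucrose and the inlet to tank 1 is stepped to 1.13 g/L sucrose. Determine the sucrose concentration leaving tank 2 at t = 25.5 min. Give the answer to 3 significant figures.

0.619 g/L

Time constants: τᵢ = Vᵢ/Q for each well-mixed tank.
τ₁ = 340/14.3 = 23.776 min; τ₂ = 85.4/14.3 = 5.9720 min.
Tank 1: C₁ = C_in(1 − e^(−t/τ₁)). Tank 2 (τ₁ ≠ τ₂): C₂ = C_in[1 − (τ₁ e^(−t/τ₁) − τ₂ e^(−t/τ₂))/(τ₁ − τ₂)].
At t = 25.5: e^(−t/τ₁) = 0.34215, e^(−t/τ₂) = 0.013983.
C₂ = 1.13·[1 − (23.776·0.34215 − 5.9720·0.013983)/(17.804)] = 1.13·0.54777 = 0.61898 g/L.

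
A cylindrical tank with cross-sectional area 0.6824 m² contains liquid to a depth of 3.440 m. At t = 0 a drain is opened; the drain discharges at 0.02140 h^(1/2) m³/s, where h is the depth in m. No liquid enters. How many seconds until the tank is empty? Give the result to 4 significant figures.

Accumulation of liquid (constant cross-section A): A dh/dt = −0.02140 √h.
Separate and integrate: 2(√h − √h₀) = −(0.02140/A) t.
Tank is empty when √h = 0: t_empty = 2A√h₀/0.02140.
t_empty = 2·0.6824·√3.440/0.02140 = 1.36480·1.85472/0.02140 = 118.286 s.

118.3 s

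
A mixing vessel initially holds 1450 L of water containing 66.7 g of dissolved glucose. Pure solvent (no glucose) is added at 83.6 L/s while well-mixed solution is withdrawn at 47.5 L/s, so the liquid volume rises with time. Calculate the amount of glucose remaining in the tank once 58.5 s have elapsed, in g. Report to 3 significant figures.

Total volume: dV/dt = Q_in − Q_out = 36.100 L/s, so V(t) = 1450 + 36.100 t and V(58.5) = 3561.8 L.
No glucose enters, so dm/dt = −Q_out · (m/V).
dm/m = −Q_out dt/(V₀ + 36.100 t); integrating gives ln(m/m₀) = −(Q_out/(Q_in−Q_out)) ln(V/V₀).
m = m₀ (V₀/V)^(Q_out/(Q_in−Q_out)) = 66.7 × (1450/3561.8)^(1.3158) = 20.444 g.

20.4 g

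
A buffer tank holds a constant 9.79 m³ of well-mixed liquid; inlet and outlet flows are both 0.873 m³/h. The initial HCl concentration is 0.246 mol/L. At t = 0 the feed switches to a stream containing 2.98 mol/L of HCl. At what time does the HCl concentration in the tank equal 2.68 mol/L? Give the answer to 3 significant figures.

Unsteady species balance (constant V, well mixed): V dC/dt = Q(C_in − C), so τ = V/Q = 11.214 h.
C(t) = C_in + (C₀ − C_in) e^(−t/τ). Set C = 2.68 and solve for t:
e^(−t/τ) = (C − C_in)/(C₀ − C_in) = (2.68 − 2.98)/(0.246 − 2.98) = 0.10973
t = −τ ln(…) = 11.214 × 2.2097 = 24.780 h.

24.8 h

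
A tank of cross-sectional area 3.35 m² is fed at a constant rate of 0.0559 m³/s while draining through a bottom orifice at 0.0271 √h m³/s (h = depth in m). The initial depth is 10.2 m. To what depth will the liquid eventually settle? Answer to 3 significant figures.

Level balance: A dh/dt = 0.0559 − 0.0271 √h. Setting dh/dt = 0:
Q_in = 0.0271 √h_ss ⇒ √h_ss = 0.0559/0.0271 = 2.0627.
h_ss = 2.0627² = 4.2549 m. (Since h₀ = 10.2 m > h_ss, the level will fall toward this value.)

4.25 m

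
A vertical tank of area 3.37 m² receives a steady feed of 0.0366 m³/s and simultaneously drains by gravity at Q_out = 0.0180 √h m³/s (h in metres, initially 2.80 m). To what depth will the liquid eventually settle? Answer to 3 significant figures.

Level balance: A dh/dt = 0.0366 − 0.0180 √h. Setting dh/dt = 0:
Q_in = 0.0180 √h_ss ⇒ √h_ss = 0.0366/0.0180 = 2.0333.
h_ss = 2.0333² = 4.1344 m. (Since h₀ = 2.80 m < h_ss, the level will rise toward this value.)

4.13 m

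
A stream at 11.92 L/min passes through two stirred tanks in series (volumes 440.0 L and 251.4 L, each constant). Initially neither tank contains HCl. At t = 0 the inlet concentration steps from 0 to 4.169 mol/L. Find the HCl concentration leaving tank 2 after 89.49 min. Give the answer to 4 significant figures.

Time constants: τᵢ = Vᵢ/Q for each well-mixed tank.
τ₁ = 440.0/11.92 = 36.9128 min; τ₂ = 251.4/11.92 = 21.0906 min.
Tank 1: C₁ = C_in(1 − e^(−t/τ₁)). Tank 2 (τ₁ ≠ τ₂): C₂ = C_in[1 − (τ₁ e^(−t/τ₁) − τ₂ e^(−t/τ₂))/(τ₁ − τ₂)].
At t = 89.49: e^(−t/τ₁) = 0.0885343, e^(−t/τ₂) = 0.0143627.
C₂ = 4.169·[1 − (36.9128·0.0885343 − 21.0906·0.0143627)/(15.8221)] = 4.169·0.812596 = 3.38771 mol/L.

3.388 mol/L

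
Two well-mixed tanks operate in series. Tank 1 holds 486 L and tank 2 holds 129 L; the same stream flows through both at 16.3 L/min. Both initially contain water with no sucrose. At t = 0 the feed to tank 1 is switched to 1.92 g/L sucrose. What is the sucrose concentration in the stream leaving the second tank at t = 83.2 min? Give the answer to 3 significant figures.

1.76 g/L

Each tank obeys Vᵢ dCᵢ/dt = Q(Cᵢ₋₁ − Cᵢ), so τᵢ = Vᵢ/Q.
τ₁ = 486/16.3 = 29.816 min; τ₂ = 129/16.3 = 7.9141 min.
Tank 1: C₁ = C_in(1 − e^(−t/τ₁)). Tank 2 (τ₁ ≠ τ₂): C₂ = C_in[1 − (τ₁ e^(−t/τ₁) − τ₂ e^(−t/τ₂))/(τ₁ − τ₂)].
At t = 83.2: e^(−t/τ₁) = 0.061393, e^(−t/τ₂) = 2.7184e-05.
C₂ = 1.92·[1 − (29.816·0.061393 − 7.9141·2.7184e-05)/(21.902)] = 1.92·0.91643 = 1.7595 g/L.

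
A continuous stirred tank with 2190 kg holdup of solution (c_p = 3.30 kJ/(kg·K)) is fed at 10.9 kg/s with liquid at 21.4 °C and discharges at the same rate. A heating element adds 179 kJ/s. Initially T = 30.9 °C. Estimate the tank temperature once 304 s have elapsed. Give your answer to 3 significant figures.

M c_p dT/dt = ṁ c_p (T_in − T) + Q̇.
τ = M/ṁ = 200.92 s; T_ss = T_in + Q̇/(ṁ c_p) = 21.4 + 179/(10.9·3.30) = 26.376 °C.
Solution: T(t) = T_ss + (T₀ − T_ss) e^(−t/τ).
T(304) = 26.376 + (4.5236)·e^(−304/200.92) = 26.376 + (4.5236)·0.22024 = 27.373 °C.

27.4 °C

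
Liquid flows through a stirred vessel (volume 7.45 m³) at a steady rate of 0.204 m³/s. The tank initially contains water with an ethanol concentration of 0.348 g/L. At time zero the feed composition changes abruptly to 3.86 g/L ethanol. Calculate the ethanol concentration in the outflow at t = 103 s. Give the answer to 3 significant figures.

Unsteady species balance (constant V, well mixed): V dC/dt = Q(C_in − C).
So dC/dt = (C_in − C)/τ with τ = V/Q = 7.45/0.204 = 36.520 s.
C approaches C_in exponentially: C(t) = C_in + (C₀ − C_in) e^(−t/τ).
C(103) = 3.86 + (0.348 − 3.86)·e^(−103/36.520) = 3.86 + (-3.5120)·0.059582 = 3.6507 g/L.

3.65 g/L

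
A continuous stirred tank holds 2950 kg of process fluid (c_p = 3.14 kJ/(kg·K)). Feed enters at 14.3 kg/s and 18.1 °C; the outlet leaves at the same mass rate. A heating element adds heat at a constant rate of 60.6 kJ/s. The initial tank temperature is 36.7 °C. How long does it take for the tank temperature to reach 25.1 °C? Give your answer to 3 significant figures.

230 s

Heat balance on the well-mixed liquid: M c_p dT/dt = ṁ c_p (T_in − T) + 60.6.
τ = M/ṁ = 206.29 s; T_ss = T_in + Q̇/(ṁ c_p) = 19.450 °C.
T(t) = T_ss + (T₀ − T_ss) e^(−t/τ). Set T = 25.1:
e^(−t/τ) = (25.1 − 19.450)/(36.7 − 19.450) = 0.32755
t = −206.29 · ln(0.32755) = 230.25 s.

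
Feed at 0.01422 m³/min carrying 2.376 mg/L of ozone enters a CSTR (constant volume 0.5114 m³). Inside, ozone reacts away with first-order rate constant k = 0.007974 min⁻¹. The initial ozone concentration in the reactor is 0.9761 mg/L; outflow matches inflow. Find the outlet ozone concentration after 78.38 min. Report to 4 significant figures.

Species balance: V dC/dt = Q C_in − Q C − k V C.
This is linear with rate a = Q/V + k = 0.0357800 min⁻¹.
C_ss = Q C_in/(Q + kV) = 1.84648 mg/L; C(t) = C_ss + (C₀ − C_ss) e^(−a t).
C(78.38) = 1.84648 + (-0.870380)·e^(−0.0357800·78.38) = 1.84648 + (-0.870380)·0.0605408 = 1.79379 mg/L.

1.794 mg/L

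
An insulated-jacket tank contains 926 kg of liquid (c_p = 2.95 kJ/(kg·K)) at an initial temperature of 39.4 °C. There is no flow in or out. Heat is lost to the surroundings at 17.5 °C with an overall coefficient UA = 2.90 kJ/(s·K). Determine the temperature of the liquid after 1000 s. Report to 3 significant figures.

M c_p dT/dt = −UA(T − T_amb).
dT/dt = (T_ss − T)/τ with T_ss = T_amb = 17.500 °C, τ = M c_p/UA = 926·2.95/2.90 = 941.97 s.
This is linear first-order; T(t) = T_ss + (T₀ − T_ss) e^(−t/τ).
T(1000) = 17.500 + (21.900)·0.34590 = 25.075 °C.

25.1 °C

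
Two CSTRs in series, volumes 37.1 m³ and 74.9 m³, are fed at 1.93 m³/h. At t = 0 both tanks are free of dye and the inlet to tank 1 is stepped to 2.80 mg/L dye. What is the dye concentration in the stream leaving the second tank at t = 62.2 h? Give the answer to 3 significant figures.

Each tank obeys Vᵢ dCᵢ/dt = Q(Cᵢ₋₁ − Cᵢ), so τᵢ = Vᵢ/Q.
τ₁ = 37.1/1.93 = 19.223 h; τ₂ = 74.9/1.93 = 38.808 h.
Tank 1: C₁ = C_in(1 − e^(−t/τ₁)). Tank 2 (τ₁ ≠ τ₂): C₂ = C_in[1 − (τ₁ e^(−t/τ₁) − τ₂ e^(−t/τ₂))/(τ₁ − τ₂)].
At t = 62.2: e^(−t/τ₁) = 0.039331, e^(−t/τ₂) = 0.20134.
C₂ = 2.80·[1 − (19.223·0.039331 − 38.808·0.20134)/(-19.585)] = 2.80·0.63965 = 1.7910 mg/L.

1.79 mg/L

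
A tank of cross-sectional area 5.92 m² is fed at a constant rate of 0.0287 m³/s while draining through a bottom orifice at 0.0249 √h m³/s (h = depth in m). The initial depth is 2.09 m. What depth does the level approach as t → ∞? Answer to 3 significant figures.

1.33 m

A dh/dt = Q_in − 0.0249 √h. Steady state requires inflow = outflow:
Q_in = 0.0249 √h_ss ⇒ √h_ss = 0.0287/0.0249 = 1.1526.
h_ss = 1.1526² = 1.3285 m. (Since h₀ = 2.09 m > h_ss, the level will fall toward this value.)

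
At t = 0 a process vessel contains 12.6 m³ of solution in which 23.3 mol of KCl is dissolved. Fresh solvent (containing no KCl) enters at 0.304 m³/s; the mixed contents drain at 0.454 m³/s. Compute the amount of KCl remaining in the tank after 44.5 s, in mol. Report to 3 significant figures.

2.37 mol

Total volume: dV/dt = Q_in − Q_out = -0.15000 m³/s, so V(t) = 12.6 − 0.15000 t and V(44.5) = 5.9250 m³.
Species balance (pure solvent in): dm/dt = −Q_out · m/V(t).
Separate: dm/m = −Q_out dt/V(t) ⇒ ln(m/m₀) = −(Q_out/(Q_in−Q_out)) ln(V/V₀).
m = m₀ (V₀/V)^(Q_out/(Q_in−Q_out)) = 23.3 × (12.6/5.9250)^(-3.0267) = 2.3745 mol.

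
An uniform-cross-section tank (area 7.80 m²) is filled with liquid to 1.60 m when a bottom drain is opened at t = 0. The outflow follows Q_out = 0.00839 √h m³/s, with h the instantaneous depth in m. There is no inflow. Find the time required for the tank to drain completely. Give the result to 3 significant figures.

2350 s

With no inflow, A dh/dt = −0.00839 √h.
Separate and integrate: 2(√h − √h₀) = −(0.00839/A) t.
Tank is empty when √h = 0: t_empty = 2A√h₀/0.00839.
t_empty = 2·7.80·√1.60/0.00839 = 15.600·1.2649/0.00839 = 2351.9 s.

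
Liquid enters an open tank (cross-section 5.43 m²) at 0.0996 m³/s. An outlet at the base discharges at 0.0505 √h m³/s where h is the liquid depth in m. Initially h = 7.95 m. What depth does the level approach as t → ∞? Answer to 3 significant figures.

Accumulation of liquid (constant cross-section A): A dh/dt = Q_in − 0.0505 √h. At steady state dh/dt = 0:
Q_in = 0.0505 √h_ss ⇒ √h_ss = 0.0996/0.0505 = 1.9723.
h_ss = 1.9723² = 3.8899 m. (Since h₀ = 7.95 m > h_ss, the level will fall toward this value.)

3.89 m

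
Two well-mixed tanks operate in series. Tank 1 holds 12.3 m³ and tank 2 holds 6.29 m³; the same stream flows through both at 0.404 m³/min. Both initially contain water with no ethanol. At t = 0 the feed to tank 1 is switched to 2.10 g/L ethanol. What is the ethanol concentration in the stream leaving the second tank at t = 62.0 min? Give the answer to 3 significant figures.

1.58 g/L

Each tank obeys Vᵢ dCᵢ/dt = Q(Cᵢ₋₁ − Cᵢ), so τᵢ = Vᵢ/Q.
τ₁ = 12.3/0.404 = 30.446 min; τ₂ = 6.29/0.404 = 15.569 min.
Tank 1: C₁ = C_in(1 − e^(−t/τ₁)). Tank 2 (τ₁ ≠ τ₂): C₂ = C_in[1 − (τ₁ e^(−t/τ₁) − τ₂ e^(−t/τ₂))/(τ₁ − τ₂)].
At t = 62.0: e^(−t/τ₁) = 0.13049, e^(−t/τ₂) = 0.018645.
C₂ = 2.10·[1 − (30.446·0.13049 − 15.569·0.018645)/(14.876)] = 2.10·0.75244 = 1.5801 g/L.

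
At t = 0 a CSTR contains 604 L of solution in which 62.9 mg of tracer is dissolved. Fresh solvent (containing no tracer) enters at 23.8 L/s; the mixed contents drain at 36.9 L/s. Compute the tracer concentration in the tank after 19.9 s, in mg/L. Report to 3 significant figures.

0.0373 mg/L

Let m(t) be the amount of tracer. Volume: V(t) = V₀ + (Q_in − Q_out) t = 604 − 13.100 t; V(19.9) = 343.31 L.
Species balance (pure solvent in): dm/dt = −Q_out · m/V(t).
Separate: dm/m = −Q_out dt/V(t) ⇒ ln(m/m₀) = −(Q_out/(Q_in−Q_out)) ln(V/V₀).
m = m₀ (V₀/V)^(Q_out/(Q_in−Q_out)) = 62.9 × (604/343.31)^(-2.8168) = 12.810 mg.
C = m/V = 12.810/343.31 = 0.037313 mg/L.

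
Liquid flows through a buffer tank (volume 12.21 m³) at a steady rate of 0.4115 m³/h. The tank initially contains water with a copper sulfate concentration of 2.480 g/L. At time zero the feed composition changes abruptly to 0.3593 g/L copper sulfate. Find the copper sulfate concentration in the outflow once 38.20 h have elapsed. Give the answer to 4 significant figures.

0.9446 g/L

Transient balance on the dissolved component: V dC/dt = Q(C_in − C).
So dC/dt = (C_in − C)/τ with τ = V/Q = 12.21/0.4115 = 29.6719 h.
Solution: C(t) = C_in + (C₀ − C_in) e^(−t/τ).
C(38.20) = 0.3593 + (2.480 − 0.3593)·e^(−38.20/29.6719) = 0.3593 + (2.12070)·0.275984 = 0.944580 g/L.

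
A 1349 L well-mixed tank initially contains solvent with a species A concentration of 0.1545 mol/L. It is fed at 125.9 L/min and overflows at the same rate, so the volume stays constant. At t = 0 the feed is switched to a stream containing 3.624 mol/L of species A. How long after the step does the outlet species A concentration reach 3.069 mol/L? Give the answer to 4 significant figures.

Species balance: V dC/dt = Q(C_in − C) ⇒ τ = V/Q = 10.7149 min.
C(t) = C_in + (C₀ − C_in) e^(−t/τ). Set C = 3.069 and solve for t:
e^(−t/τ) = (C − C_in)/(C₀ − C_in) = (3.069 − 3.624)/(0.1545 − 3.624) = 0.159965
t = −τ ln(…) = 10.7149 × 1.83280 = 19.6382 min.

19.64 min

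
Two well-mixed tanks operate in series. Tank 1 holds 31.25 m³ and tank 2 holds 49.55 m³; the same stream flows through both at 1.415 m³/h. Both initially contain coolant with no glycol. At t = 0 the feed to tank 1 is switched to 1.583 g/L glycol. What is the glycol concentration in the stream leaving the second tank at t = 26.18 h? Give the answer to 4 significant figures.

0.3797 g/L

Time constants: τᵢ = Vᵢ/Q for each well-mixed tank.
τ₁ = 31.25/1.415 = 22.0848 h; τ₂ = 49.55/1.415 = 35.0177 h.
Solving the cascade with C₁(0)=C₂(0)=0 gives C₂(t) = C_in[1 − (τ₁ e^(−t/τ₁) − τ₂ e^(−t/τ₂))/(τ₁ − τ₂)].
At t = 26.18: e^(−t/τ₁) = 0.305615, e^(−t/τ₂) = 0.473491.
C₂ = 1.583·[1 − (22.0848·0.305615 − 35.0177·0.473491)/(-12.9329)] = 1.583·0.239835 = 0.379659 g/L.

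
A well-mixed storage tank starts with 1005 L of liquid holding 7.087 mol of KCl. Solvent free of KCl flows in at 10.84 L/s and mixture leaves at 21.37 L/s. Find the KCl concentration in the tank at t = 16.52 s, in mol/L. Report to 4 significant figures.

Let m(t) be the amount of KCl. Volume: V(t) = V₀ + (Q_in − Q_out) t = 1005 − 10.5300 t; V(16.52) = 831.044 L.
No KCl enters, so dm/dt = −Q_out · (m/V).
Separate: dm/m = −Q_out dt/V(t) ⇒ ln(m/m₀) = −(Q_out/(Q_in−Q_out)) ln(V/V₀).
m = m₀ (V₀/V)^(Q_out/(Q_in−Q_out)) = 7.087 × (1005/831.044)^(-2.02944) = 4.81891 mol.
C = m/V = 4.81891/831.044 = 0.00579862 mol/L.

0.005799 mol/L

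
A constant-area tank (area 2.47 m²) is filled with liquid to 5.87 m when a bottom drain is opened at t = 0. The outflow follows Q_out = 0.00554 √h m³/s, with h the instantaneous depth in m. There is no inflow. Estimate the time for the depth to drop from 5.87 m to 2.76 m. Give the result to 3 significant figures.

679 s

A dh/dt = −Q_out = −0.00554 √h.
Separate and integrate: 2(√h − √h₀) = −(0.00554/A) t.
t = 2A(√h₀ − √h)/0.00554 = 2·2.47·(√5.87 − √2.76)/0.00554
  = 4.9400 × (2.4228 − 1.6613) / 0.00554 = 679.01 s.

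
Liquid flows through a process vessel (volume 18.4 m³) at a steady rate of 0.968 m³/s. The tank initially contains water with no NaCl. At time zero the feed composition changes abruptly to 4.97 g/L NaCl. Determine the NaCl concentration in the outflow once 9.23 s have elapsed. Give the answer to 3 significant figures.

1.91 g/L

Mass balance on the solute (V constant): V dC/dt = Q(C_in − C).
So dC/dt = (C_in − C)/τ with τ = V/Q = 18.4/0.968 = 19.008 s.
This is linear first-order; C(t) = C_in + (C₀ − C_in) e^(−t/τ).
C(9.23) = 4.97 + (0 − 4.97)·e^(−9.23/19.008) = 4.97 + (-4.9700)·0.61534 = 1.9118 g/L.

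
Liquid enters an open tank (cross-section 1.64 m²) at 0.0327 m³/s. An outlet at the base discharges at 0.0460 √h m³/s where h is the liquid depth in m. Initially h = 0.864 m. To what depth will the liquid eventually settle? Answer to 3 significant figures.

Level balance: A dh/dt = 0.0327 − 0.0460 √h. Setting dh/dt = 0:
Q_in = 0.0460 √h_ss ⇒ √h_ss = 0.0327/0.0460 = 0.71087.
h_ss = 0.71087² = 0.50534 m. (Since h₀ = 0.864 m > h_ss, the level will fall toward this value.)

0.505 m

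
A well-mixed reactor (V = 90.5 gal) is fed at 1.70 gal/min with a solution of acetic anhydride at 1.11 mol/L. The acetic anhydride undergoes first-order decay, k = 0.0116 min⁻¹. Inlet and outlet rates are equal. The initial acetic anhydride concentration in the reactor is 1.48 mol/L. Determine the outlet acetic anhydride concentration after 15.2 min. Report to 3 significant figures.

1.19 mol/L

V dC/dt = Q(C_in − C) − k V C.
dC/dt = (Q/V) C_in − (Q/V + k) C; effective rate a = Q/V + k = 0.018785 + 0.0116 = 0.030385 min⁻¹.
C_ss = Q C_in/(Q + kV) = 0.68623 mol/L; C(t) = C_ss + (C₀ − C_ss) e^(−a t).
C(15.2) = 0.68623 + (0.79377)·e^(−0.030385·15.2) = 0.68623 + (0.79377)·0.63012 = 1.1864 mol/L.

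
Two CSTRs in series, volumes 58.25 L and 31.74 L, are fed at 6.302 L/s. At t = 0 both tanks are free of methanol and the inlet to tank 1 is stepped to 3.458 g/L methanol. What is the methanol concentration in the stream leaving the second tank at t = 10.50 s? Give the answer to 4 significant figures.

Each tank obeys Vᵢ dCᵢ/dt = Q(Cᵢ₋₁ − Cᵢ), so τᵢ = Vᵢ/Q.
τ₁ = 58.25/6.302 = 9.24310 s; τ₂ = 31.74/6.302 = 5.03650 s.
Solving the cascade with C₁(0)=C₂(0)=0 gives C₂(t) = C_in[1 − (τ₁ e^(−t/τ₁) − τ₂ e^(−t/τ₂))/(τ₁ − τ₂)].
At t = 10.50: e^(−t/τ₁) = 0.321106, e^(−t/τ₂) = 0.124334.
C₂ = 3.458·[1 − (9.24310·0.321106 − 5.03650·0.124334)/(4.20660)] = 3.458·0.443301 = 1.53294 g/L.

1.533 g/L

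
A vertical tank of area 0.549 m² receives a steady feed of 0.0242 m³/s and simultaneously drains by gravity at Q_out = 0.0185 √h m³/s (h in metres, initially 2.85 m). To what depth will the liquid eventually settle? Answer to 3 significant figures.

Level balance: A dh/dt = 0.0242 − 0.0185 √h. Setting dh/dt = 0:
Q_in = 0.0185 √h_ss ⇒ √h_ss = 0.0242/0.0185 = 1.3081.
h_ss = 1.3081² = 1.7111 m. (Since h₀ = 2.85 m > h_ss, the level will fall toward this value.)

1.71 m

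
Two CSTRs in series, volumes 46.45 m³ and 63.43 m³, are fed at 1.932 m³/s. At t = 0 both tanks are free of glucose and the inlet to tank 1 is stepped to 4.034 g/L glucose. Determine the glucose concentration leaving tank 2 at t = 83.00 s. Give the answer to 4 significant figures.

Species balance on tank i: dCᵢ/dt = (Cᵢ₋₁ − Cᵢ)/τᵢ with τᵢ = Vᵢ/Q.
τ₁ = 46.45/1.932 = 24.0424 s; τ₂ = 63.43/1.932 = 32.8313 s.
Solving the cascade with C₁(0)=C₂(0)=0 gives C₂(t) = C_in[1 − (τ₁ e^(−t/τ₁) − τ₂ e^(−t/τ₂))/(τ₁ − τ₂)].
At t = 83.00: e^(−t/τ₁) = 0.0316750, e^(−t/τ₂) = 0.0798123.
C₂ = 4.034·[1 − (24.0424·0.0316750 − 32.8313·0.0798123)/(-8.78882)] = 4.034·0.788505 = 3.18083 g/L.

3.181 g/L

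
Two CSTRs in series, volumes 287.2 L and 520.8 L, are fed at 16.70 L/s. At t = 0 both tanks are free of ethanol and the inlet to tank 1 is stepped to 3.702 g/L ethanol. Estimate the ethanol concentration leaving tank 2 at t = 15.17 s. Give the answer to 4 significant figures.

0.5116 g/L

Time constants: τᵢ = Vᵢ/Q for each well-mixed tank.
τ₁ = 287.2/16.70 = 17.1976 s; τ₂ = 520.8/16.70 = 31.1856 s.
Tank 1: C₁ = C_in(1 − e^(−t/τ₁)). Tank 2 (τ₁ ≠ τ₂): C₂ = C_in[1 − (τ₁ e^(−t/τ₁) − τ₂ e^(−t/τ₂))/(τ₁ − τ₂)].
At t = 15.17: e^(−t/τ₁) = 0.413913, e^(−t/τ₂) = 0.614810.
C₂ = 3.702·[1 − (17.1976·0.413913 − 31.1856·0.614810)/(-13.9880)] = 3.702·0.138197 = 0.511604 g/L.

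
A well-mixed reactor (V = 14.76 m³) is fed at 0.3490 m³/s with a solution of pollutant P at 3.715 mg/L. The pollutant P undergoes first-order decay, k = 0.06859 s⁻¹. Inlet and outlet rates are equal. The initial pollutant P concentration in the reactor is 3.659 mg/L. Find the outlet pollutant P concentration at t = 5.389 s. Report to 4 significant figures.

2.599 mg/L

Accumulation = in − out − consumed: V dC/dt = Q C_in − Q C − k V C.
This is linear with rate a = Q/V + k = 0.0922350 s⁻¹.
C_ss = Q C_in/(Q + kV) = 0.952362 mg/L; C(t) = C_ss + (C₀ − C_ss) e^(−a t).
C(5.389) = 0.952362 + (2.70664)·e^(−0.0922350·5.389) = 0.952362 + (2.70664)·0.608320 = 2.59886 mg/L.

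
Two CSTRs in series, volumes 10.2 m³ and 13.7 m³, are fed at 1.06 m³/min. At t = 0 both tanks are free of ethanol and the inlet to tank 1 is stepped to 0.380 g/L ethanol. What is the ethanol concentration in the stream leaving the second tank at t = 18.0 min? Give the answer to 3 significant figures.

0.181 g/L

Time constants: τᵢ = Vᵢ/Q for each well-mixed tank.
τ₁ = 10.2/1.06 = 9.6226 min; τ₂ = 13.7/1.06 = 12.925 min.
Solving the cascade with C₁(0)=C₂(0)=0 gives C₂(t) = C_in[1 − (τ₁ e^(−t/τ₁) − τ₂ e^(−t/τ₂))/(τ₁ − τ₂)].
At t = 18.0: e^(−t/τ₁) = 0.15403, e^(−t/τ₂) = 0.24840.
C₂ = 0.380·[1 − (9.6226·0.15403 − 12.925·0.24840)/(-3.3019)] = 0.380·0.47657 = 0.18110 g/L.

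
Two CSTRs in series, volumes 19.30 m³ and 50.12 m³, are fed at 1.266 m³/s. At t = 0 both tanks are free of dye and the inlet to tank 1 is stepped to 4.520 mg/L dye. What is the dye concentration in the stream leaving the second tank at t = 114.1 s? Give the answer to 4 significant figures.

4.110 mg/L

Species balance on tank i: dCᵢ/dt = (Cᵢ₋₁ − Cᵢ)/τᵢ with τᵢ = Vᵢ/Q.
τ₁ = 19.30/1.266 = 15.2449 s; τ₂ = 50.12/1.266 = 39.5893 s.
Tank 1: C₁ = C_in(1 − e^(−t/τ₁)). Tank 2 (τ₁ ≠ τ₂): C₂ = C_in[1 − (τ₁ e^(−t/τ₁) − τ₂ e^(−t/τ₂))/(τ₁ − τ₂)].
At t = 114.1: e^(−t/τ₁) = 0.000561731, e^(−t/τ₂) = 0.0560173.
C₂ = 4.520·[1 − (15.2449·0.000561731 − 39.5893·0.0560173)/(-24.3444)] = 4.520·0.909256 = 4.10983 mg/L.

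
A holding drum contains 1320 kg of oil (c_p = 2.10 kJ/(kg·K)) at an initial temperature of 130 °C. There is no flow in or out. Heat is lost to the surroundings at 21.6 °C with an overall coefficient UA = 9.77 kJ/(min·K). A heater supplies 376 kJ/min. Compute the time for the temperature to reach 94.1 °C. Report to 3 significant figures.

204 min

Unsteady energy balance on the tank contents: M c_p dT/dt = −UA(T − T_amb) + Q̇.
τ = M c_p/UA = 283.73 min; T_ss = T_amb + Q̇/UA = 21.6 + 376/9.77 = 60.085 °C.
T(t) = T_ss + (T₀ − T_ss)e^(−t/τ); set T = 94.1:
t = −τ ln[(T − T_ss)/(T₀ − T_ss)] = −283.73 · ln(0.48652) = 204.42 min.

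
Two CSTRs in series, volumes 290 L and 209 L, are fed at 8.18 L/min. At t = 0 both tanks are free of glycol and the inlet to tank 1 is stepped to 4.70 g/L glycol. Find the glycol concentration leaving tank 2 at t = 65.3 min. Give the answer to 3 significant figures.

Species balance on tank i: dCᵢ/dt = (Cᵢ₋₁ − Cᵢ)/τᵢ with τᵢ = Vᵢ/Q.
τ₁ = 290/8.18 = 35.452 min; τ₂ = 209/8.18 = 25.550 min.
Solving the cascade with C₁(0)=C₂(0)=0 gives C₂(t) = C_in[1 − (τ₁ e^(−t/τ₁) − τ₂ e^(−t/τ₂))/(τ₁ − τ₂)].
At t = 65.3: e^(−t/τ₁) = 0.15851, e^(−t/τ₂) = 0.077633.
C₂ = 4.70·[1 − (35.452·0.15851 − 25.550·0.077633)/(9.9022)] = 4.70·0.63279 = 2.9741 g/L.

2.97 g/L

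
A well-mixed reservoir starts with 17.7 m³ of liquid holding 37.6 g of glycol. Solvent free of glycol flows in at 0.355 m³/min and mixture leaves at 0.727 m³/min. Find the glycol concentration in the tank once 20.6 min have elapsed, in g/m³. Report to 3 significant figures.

Let m(t) be the amount of glycol. Volume: V(t) = V₀ + (Q_in − Q_out) t = 17.7 − 0.37200 t; V(20.6) = 10.037 m³.
No glycol enters, so dm/dt = −Q_out · (m/V).
Separate: dm/m = −Q_out dt/V(t) ⇒ ln(m/m₀) = −(Q_out/(Q_in−Q_out)) ln(V/V₀).
m = m₀ (V₀/V)^(Q_out/(Q_in−Q_out)) = 37.6 × (17.7/10.037)^(-1.9543) = 12.408 g.
C = m/V = 12.408/10.037 = 1.2362 g/m³.

1.24 g/m³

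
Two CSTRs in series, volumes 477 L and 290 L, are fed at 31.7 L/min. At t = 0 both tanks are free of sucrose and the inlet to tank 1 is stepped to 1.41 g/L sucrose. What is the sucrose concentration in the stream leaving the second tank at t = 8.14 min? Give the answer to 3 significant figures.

0.214 g/L

Species balance on tank i: dCᵢ/dt = (Cᵢ₋₁ − Cᵢ)/τᵢ with τᵢ = Vᵢ/Q.
τ₁ = 477/31.7 = 15.047 min; τ₂ = 290/31.7 = 9.1483 min.
Tank 1: C₁ = C_in(1 − e^(−t/τ₁)). Tank 2 (τ₁ ≠ τ₂): C₂ = C_in[1 − (τ₁ e^(−t/τ₁) − τ₂ e^(−t/τ₂))/(τ₁ − τ₂)].
At t = 8.14: e^(−t/τ₁) = 0.58219, e^(−t/τ₂) = 0.41074.
C₂ = 1.41·[1 − (15.047·0.58219 − 9.1483·0.41074)/(5.8991)] = 1.41·0.15193 = 0.21423 g/L.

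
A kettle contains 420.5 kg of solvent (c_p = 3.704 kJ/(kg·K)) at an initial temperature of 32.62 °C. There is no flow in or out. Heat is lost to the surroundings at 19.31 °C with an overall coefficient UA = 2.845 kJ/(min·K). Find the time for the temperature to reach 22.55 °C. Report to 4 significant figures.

M c_p dT/dt = −UA(T − T_amb).
τ = M c_p/UA = 547.463 min; T_ss = T_amb = 19.3100 °C.
T(t) = T_ss + (T₀ − T_ss)e^(−t/τ); set T = 22.55:
t = −τ ln[(T − T_ss)/(T₀ − T_ss)] = −547.463 · ln(0.243426) = 773.534 min.

773.5 min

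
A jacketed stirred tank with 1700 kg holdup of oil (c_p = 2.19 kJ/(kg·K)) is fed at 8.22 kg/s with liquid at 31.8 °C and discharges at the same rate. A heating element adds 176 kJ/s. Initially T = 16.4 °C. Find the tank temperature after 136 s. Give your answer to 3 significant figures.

Unsteady energy balance on the tank contents: M c_p dT/dt = ṁ c_p (T_in − T) + 176.
Rearrange: dT/dt = (T_ss − T)/τ with τ = M/ṁ = 206.81 s and T_ss = T_in + Q̇/(ṁ c_p) = 41.577 °C.
T approaches T_ss exponentially: T(t) = T_ss + (T₀ − T_ss) e^(−t/τ).
T(136) = 41.577 + (-25.177)·e^(−136/206.81) = 41.577 + (-25.177)·0.51809 = 28.533 °C.

28.5 °C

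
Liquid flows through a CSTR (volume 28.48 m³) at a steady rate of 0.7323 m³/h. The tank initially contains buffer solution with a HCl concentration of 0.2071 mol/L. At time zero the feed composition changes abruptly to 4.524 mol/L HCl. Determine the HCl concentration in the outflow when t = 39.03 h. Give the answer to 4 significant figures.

Transient balance on the dissolved component: V dC/dt = Q(C_in − C).
Time constant τ = V/Q = 28.48/0.7323 = 38.8912 h.
C approaches C_in exponentially: C(t) = C_in + (C₀ − C_in) e^(−t/τ).
C(39.03) = 4.524 + (0.2071 − 4.524)·e^(−39.03/38.8912) = 4.524 + (-4.31690)·0.366569 = 2.94156 mol/L.

2.942 mol/L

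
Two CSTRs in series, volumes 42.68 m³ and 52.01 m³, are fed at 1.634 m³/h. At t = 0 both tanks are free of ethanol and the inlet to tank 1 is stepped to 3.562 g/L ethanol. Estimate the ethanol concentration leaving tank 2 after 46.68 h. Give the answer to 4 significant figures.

1.709 g/L

Time constants: τᵢ = Vᵢ/Q for each well-mixed tank.
τ₁ = 42.68/1.634 = 26.1200 h; τ₂ = 52.01/1.634 = 31.8299 h.
Solving the cascade with C₁(0)=C₂(0)=0 gives C₂(t) = C_in[1 − (τ₁ e^(−t/τ₁) − τ₂ e^(−t/τ₂))/(τ₁ − τ₂)].
At t = 46.68: e^(−t/τ₁) = 0.167438, e^(−t/τ₂) = 0.230721.
C₂ = 3.562·[1 − (26.1200·0.167438 − 31.8299·0.230721)/(-5.70991)] = 3.562·0.479795 = 1.70903 g/L.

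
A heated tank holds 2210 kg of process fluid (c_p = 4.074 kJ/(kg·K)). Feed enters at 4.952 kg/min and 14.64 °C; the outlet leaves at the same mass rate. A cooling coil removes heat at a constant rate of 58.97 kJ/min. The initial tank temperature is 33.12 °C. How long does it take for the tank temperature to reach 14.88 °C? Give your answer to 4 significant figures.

853.3 min

M c_p dT/dt = ṁ c_p (T_in − T) − Q̇.
τ = M/ṁ = 446.284 min; T_ss = T_in − Q̇/(ṁ c_p) = 11.7170 °C.
T(t) = T_ss + (T₀ − T_ss) e^(−t/τ). Set T = 14.88:
e^(−t/τ) = (14.88 − 11.7170)/(33.12 − 11.7170) = 0.147783
t = −446.284 · ln(0.147783) = 853.300 min.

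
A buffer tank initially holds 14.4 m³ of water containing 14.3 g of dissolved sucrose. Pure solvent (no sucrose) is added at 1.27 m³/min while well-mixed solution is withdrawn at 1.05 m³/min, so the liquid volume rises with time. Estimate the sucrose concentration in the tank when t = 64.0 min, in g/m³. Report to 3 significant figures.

0.0194 g/m³

Total volume: dV/dt = Q_in − Q_out = 0.22000 m³/min, so V(t) = 14.4 + 0.22000 t and V(64.0) = 28.480 m³.
Species balance (pure solvent in): dm/dt = −Q_out · m/V(t).
Separate: dm/m = −Q_out dt/V(t) ⇒ ln(m/m₀) = −(Q_out/(Q_in−Q_out)) ln(V/V₀).
m = m₀ (V₀/V)^(Q_out/(Q_in−Q_out)) = 14.3 × (14.4/28.480)^(4.7727) = 0.55177 g.
C = m/V = 0.55177/28.480 = 0.019374 g/m³.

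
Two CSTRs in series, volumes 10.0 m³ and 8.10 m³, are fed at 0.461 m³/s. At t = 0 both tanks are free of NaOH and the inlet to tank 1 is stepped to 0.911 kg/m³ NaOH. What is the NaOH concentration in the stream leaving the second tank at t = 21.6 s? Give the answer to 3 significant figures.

Time constants: τᵢ = Vᵢ/Q for each well-mixed tank.
τ₁ = 10.0/0.461 = 21.692 s; τ₂ = 8.10/0.461 = 17.570 s.
Solving the cascade with C₁(0)=C₂(0)=0 gives C₂(t) = C_in[1 − (τ₁ e^(−t/τ₁) − τ₂ e^(−t/τ₂))/(τ₁ − τ₂)].
At t = 21.6: e^(−t/τ₁) = 0.36944, e^(−t/τ₂) = 0.29249.
C₂ = 0.911·[1 − (21.692·0.36944 − 17.570·0.29249)/(4.1215)] = 0.911·0.30249 = 0.27556 kg/m³.

0.276 kg/m³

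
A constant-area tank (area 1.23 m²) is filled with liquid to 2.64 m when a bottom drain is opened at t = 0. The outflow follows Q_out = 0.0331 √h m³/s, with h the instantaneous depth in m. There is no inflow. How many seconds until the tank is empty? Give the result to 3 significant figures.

121 s

Accumulation of liquid (constant cross-section A): A dh/dt = −0.0331 √h.
Separate and integrate: 2(√h − √h₀) = −(0.0331/A) t.
Set h = 0: 2√h₀ = (0.0331/A) t_empty ⇒ t_empty = 2A√h₀/0.0331.
t_empty = 2·1.23·√2.64/0.0331 = 2.4600·1.6248/0.0331 = 120.76 s.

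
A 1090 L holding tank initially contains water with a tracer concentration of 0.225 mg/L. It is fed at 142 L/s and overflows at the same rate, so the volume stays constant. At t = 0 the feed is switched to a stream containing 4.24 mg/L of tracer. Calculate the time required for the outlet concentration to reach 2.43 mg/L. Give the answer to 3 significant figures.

6.12 s

Species balance on the tank: V dC/dt = Q(C_in − C), so τ = V/Q = 7.6761 s.
C(t) = C_in + (C₀ − C_in) e^(−t/τ). Set C = 2.43 and solve for t:
e^(−t/τ) = (C − C_in)/(C₀ − C_in) = (2.43 − 4.24)/(0.225 − 4.24) = 0.45081
t = −τ ln(…) = 7.6761 × 0.79671 = 6.1156 s.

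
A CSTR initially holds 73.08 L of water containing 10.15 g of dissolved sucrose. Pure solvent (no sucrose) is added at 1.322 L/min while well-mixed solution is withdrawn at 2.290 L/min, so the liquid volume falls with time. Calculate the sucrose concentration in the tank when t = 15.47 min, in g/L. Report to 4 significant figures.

Let m(t) be the amount of sucrose. Volume: V(t) = V₀ + (Q_in − Q_out) t = 73.08 − 0.968000 t; V(15.47) = 58.1050 L.
Solute balance: dm/dt = 0 − Q_out C = −Q_out m/V(t).
Separate: dm/m = −Q_out dt/V(t) ⇒ ln(m/m₀) = −(Q_out/(Q_in−Q_out)) ln(V/V₀).
m = m₀ (V₀/V)^(Q_out/(Q_in−Q_out)) = 10.15 × (73.08/58.1050)^(-2.36570) = 5.90036 g.
C = m/V = 5.90036/58.1050 = 0.101546 g/L.

0.1015 g/L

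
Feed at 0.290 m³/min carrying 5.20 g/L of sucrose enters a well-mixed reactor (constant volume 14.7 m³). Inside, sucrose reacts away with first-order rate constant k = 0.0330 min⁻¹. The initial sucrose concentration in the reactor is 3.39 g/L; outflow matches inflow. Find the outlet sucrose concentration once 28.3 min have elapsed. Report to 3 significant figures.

Accumulation = in − out − consumed: V dC/dt = Q C_in − Q C − k V C.
This is linear with rate a = Q/V + k = 0.052728 min⁻¹.
C_ss = Q C_in/(Q + kV) = 1.9456 g/L; C(t) = C_ss + (C₀ − C_ss) e^(−a t).
C(28.3) = 1.9456 + (1.4444)·e^(−0.052728·28.3) = 1.9456 + (1.4444)·0.22488 = 2.2704 g/L.

2.27 g/L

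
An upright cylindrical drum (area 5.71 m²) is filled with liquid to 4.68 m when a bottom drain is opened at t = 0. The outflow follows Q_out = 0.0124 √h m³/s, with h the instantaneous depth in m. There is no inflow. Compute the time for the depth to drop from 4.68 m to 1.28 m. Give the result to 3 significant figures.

Unsteady balance on liquid volume: A dh/dt = −0.0124 √h.
Separate and integrate: 2(√h − √h₀) = −(0.0124/A) t.
t = 2A(√h₀ − √h)/0.0124 = 2·5.71·(√4.68 − √1.28)/0.0124
  = 11.420 × (2.1633 − 1.1314) / 0.0124 = 950.40 s.

950 s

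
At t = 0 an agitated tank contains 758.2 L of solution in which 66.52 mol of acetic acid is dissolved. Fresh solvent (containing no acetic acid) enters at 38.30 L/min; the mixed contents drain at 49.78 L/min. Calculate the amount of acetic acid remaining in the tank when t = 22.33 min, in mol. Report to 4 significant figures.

Let m(t) be the amount of acetic acid. Volume: V(t) = V₀ + (Q_in − Q_out) t = 758.2 − 11.4800 t; V(22.33) = 501.852 L.
No acetic acid enters, so dm/dt = −Q_out · (m/V).
Separate: dm/m = −Q_out dt/V(t) ⇒ ln(m/m₀) = −(Q_out/(Q_in−Q_out)) ln(V/V₀).
m = m₀ (V₀/V)^(Q_out/(Q_in−Q_out)) = 66.52 × (758.2/501.852)^(-4.33624) = 11.1138 mol.

11.11 mol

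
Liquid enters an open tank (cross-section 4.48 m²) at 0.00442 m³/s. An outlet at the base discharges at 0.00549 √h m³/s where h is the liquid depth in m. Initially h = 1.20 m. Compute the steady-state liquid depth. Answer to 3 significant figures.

0.648 m

A dh/dt = Q_in − 0.00549 √h. Steady state requires inflow = outflow:
Q_in = 0.00549 √h_ss ⇒ √h_ss = 0.00442/0.00549 = 0.80510.
h_ss = 0.80510² = 0.64819 m. (Since h₀ = 1.20 m > h_ss, the level will fall toward this value.)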